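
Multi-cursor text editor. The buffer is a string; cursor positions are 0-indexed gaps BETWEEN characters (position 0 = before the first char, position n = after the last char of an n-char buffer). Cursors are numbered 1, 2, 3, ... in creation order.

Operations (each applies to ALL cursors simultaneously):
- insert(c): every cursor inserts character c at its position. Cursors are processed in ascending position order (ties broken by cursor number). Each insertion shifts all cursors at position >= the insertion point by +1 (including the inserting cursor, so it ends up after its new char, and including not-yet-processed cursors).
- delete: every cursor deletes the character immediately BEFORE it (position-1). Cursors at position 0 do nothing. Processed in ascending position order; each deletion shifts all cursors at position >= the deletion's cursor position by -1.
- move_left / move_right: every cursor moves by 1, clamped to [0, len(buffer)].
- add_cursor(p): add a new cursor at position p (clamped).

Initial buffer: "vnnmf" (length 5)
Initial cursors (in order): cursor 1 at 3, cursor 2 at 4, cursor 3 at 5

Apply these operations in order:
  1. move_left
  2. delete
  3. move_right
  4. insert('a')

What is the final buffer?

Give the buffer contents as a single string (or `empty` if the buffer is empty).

After op 1 (move_left): buffer="vnnmf" (len 5), cursors c1@2 c2@3 c3@4, authorship .....
After op 2 (delete): buffer="vf" (len 2), cursors c1@1 c2@1 c3@1, authorship ..
After op 3 (move_right): buffer="vf" (len 2), cursors c1@2 c2@2 c3@2, authorship ..
After op 4 (insert('a')): buffer="vfaaa" (len 5), cursors c1@5 c2@5 c3@5, authorship ..123

Answer: vfaaa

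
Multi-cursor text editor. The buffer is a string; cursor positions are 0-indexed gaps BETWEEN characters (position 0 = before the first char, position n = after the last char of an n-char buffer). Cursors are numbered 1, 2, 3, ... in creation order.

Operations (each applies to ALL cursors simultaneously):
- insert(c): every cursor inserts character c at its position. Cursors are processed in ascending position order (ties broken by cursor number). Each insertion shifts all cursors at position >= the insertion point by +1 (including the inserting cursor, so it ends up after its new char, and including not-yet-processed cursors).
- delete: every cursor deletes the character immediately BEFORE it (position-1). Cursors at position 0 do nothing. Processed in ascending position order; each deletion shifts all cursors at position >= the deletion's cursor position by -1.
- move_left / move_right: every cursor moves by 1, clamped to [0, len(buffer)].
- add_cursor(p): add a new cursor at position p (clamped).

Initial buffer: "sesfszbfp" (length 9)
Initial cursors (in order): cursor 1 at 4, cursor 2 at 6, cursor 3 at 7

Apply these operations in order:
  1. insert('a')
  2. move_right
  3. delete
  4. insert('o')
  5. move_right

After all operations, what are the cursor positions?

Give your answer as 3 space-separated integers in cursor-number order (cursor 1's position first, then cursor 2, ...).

Answer: 7 10 12

Derivation:
After op 1 (insert('a')): buffer="sesfaszabafp" (len 12), cursors c1@5 c2@8 c3@10, authorship ....1..2.3..
After op 2 (move_right): buffer="sesfaszabafp" (len 12), cursors c1@6 c2@9 c3@11, authorship ....1..2.3..
After op 3 (delete): buffer="sesfazaap" (len 9), cursors c1@5 c2@7 c3@8, authorship ....1.23.
After op 4 (insert('o')): buffer="sesfaozaoaop" (len 12), cursors c1@6 c2@9 c3@11, authorship ....11.2233.
After op 5 (move_right): buffer="sesfaozaoaop" (len 12), cursors c1@7 c2@10 c3@12, authorship ....11.2233.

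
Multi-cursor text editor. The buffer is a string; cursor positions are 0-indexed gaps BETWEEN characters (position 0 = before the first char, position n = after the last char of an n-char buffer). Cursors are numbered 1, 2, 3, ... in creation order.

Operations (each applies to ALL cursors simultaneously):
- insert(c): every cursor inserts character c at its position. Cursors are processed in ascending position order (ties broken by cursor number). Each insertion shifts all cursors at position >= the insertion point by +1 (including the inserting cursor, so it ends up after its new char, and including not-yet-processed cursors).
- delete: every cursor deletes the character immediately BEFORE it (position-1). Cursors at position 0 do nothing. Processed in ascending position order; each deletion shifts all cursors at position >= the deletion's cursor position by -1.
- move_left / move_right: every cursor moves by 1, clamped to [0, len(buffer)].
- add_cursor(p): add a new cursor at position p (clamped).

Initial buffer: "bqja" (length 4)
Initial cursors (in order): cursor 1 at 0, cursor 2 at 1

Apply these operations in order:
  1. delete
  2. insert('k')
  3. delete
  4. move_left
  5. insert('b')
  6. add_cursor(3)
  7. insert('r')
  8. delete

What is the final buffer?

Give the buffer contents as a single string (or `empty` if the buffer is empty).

After op 1 (delete): buffer="qja" (len 3), cursors c1@0 c2@0, authorship ...
After op 2 (insert('k')): buffer="kkqja" (len 5), cursors c1@2 c2@2, authorship 12...
After op 3 (delete): buffer="qja" (len 3), cursors c1@0 c2@0, authorship ...
After op 4 (move_left): buffer="qja" (len 3), cursors c1@0 c2@0, authorship ...
After op 5 (insert('b')): buffer="bbqja" (len 5), cursors c1@2 c2@2, authorship 12...
After op 6 (add_cursor(3)): buffer="bbqja" (len 5), cursors c1@2 c2@2 c3@3, authorship 12...
After op 7 (insert('r')): buffer="bbrrqrja" (len 8), cursors c1@4 c2@4 c3@6, authorship 1212.3..
After op 8 (delete): buffer="bbqja" (len 5), cursors c1@2 c2@2 c3@3, authorship 12...

Answer: bbqja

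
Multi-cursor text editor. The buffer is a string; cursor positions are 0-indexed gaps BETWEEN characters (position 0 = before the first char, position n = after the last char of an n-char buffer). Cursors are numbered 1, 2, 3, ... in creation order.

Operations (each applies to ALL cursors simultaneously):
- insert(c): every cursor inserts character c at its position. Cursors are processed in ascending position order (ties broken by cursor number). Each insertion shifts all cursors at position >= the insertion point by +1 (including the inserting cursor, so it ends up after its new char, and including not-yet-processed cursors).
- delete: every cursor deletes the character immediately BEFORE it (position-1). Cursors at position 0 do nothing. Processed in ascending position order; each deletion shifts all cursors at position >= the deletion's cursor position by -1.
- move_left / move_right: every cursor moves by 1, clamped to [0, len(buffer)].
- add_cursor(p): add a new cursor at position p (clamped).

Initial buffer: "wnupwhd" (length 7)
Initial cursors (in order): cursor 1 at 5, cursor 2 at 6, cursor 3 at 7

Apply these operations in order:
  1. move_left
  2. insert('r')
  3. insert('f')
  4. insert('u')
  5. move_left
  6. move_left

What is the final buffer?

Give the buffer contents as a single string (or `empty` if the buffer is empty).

Answer: wnuprfuwrfuhrfud

Derivation:
After op 1 (move_left): buffer="wnupwhd" (len 7), cursors c1@4 c2@5 c3@6, authorship .......
After op 2 (insert('r')): buffer="wnuprwrhrd" (len 10), cursors c1@5 c2@7 c3@9, authorship ....1.2.3.
After op 3 (insert('f')): buffer="wnuprfwrfhrfd" (len 13), cursors c1@6 c2@9 c3@12, authorship ....11.22.33.
After op 4 (insert('u')): buffer="wnuprfuwrfuhrfud" (len 16), cursors c1@7 c2@11 c3@15, authorship ....111.222.333.
After op 5 (move_left): buffer="wnuprfuwrfuhrfud" (len 16), cursors c1@6 c2@10 c3@14, authorship ....111.222.333.
After op 6 (move_left): buffer="wnuprfuwrfuhrfud" (len 16), cursors c1@5 c2@9 c3@13, authorship ....111.222.333.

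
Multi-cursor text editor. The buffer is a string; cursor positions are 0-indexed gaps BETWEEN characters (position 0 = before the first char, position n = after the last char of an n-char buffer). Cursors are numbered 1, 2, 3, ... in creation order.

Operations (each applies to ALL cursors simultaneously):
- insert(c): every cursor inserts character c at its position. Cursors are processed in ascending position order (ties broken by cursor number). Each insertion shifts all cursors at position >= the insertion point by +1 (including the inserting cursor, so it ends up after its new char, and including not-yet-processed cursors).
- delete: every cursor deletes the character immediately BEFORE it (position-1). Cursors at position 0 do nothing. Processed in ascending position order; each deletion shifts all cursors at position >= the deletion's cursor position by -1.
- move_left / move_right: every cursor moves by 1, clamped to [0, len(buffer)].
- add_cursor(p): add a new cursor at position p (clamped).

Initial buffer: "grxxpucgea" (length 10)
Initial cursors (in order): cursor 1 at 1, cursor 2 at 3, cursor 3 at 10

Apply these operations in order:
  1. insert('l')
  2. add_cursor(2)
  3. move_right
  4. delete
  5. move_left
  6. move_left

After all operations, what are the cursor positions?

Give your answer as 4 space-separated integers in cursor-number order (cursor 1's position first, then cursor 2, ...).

After op 1 (insert('l')): buffer="glrxlxpucgeal" (len 13), cursors c1@2 c2@5 c3@13, authorship .1..2.......3
After op 2 (add_cursor(2)): buffer="glrxlxpucgeal" (len 13), cursors c1@2 c4@2 c2@5 c3@13, authorship .1..2.......3
After op 3 (move_right): buffer="glrxlxpucgeal" (len 13), cursors c1@3 c4@3 c2@6 c3@13, authorship .1..2.......3
After op 4 (delete): buffer="gxlpucgea" (len 9), cursors c1@1 c4@1 c2@3 c3@9, authorship ..2......
After op 5 (move_left): buffer="gxlpucgea" (len 9), cursors c1@0 c4@0 c2@2 c3@8, authorship ..2......
After op 6 (move_left): buffer="gxlpucgea" (len 9), cursors c1@0 c4@0 c2@1 c3@7, authorship ..2......

Answer: 0 1 7 0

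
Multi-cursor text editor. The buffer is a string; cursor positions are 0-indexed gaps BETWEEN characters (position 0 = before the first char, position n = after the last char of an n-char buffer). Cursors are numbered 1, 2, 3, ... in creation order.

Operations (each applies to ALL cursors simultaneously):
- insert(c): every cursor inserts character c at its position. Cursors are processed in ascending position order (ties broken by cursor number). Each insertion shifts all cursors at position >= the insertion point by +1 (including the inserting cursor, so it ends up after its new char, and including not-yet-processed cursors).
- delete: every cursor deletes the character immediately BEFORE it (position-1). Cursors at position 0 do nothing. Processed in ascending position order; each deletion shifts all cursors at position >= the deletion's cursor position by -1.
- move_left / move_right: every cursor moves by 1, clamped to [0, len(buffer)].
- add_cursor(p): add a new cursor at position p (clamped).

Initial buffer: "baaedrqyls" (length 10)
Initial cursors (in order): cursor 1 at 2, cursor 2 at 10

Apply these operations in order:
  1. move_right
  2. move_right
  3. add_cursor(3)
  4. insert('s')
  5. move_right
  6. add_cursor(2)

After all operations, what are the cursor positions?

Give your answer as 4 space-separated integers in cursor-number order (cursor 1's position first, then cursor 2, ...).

Answer: 7 13 5 2

Derivation:
After op 1 (move_right): buffer="baaedrqyls" (len 10), cursors c1@3 c2@10, authorship ..........
After op 2 (move_right): buffer="baaedrqyls" (len 10), cursors c1@4 c2@10, authorship ..........
After op 3 (add_cursor(3)): buffer="baaedrqyls" (len 10), cursors c3@3 c1@4 c2@10, authorship ..........
After op 4 (insert('s')): buffer="baasesdrqylss" (len 13), cursors c3@4 c1@6 c2@13, authorship ...3.1......2
After op 5 (move_right): buffer="baasesdrqylss" (len 13), cursors c3@5 c1@7 c2@13, authorship ...3.1......2
After op 6 (add_cursor(2)): buffer="baasesdrqylss" (len 13), cursors c4@2 c3@5 c1@7 c2@13, authorship ...3.1......2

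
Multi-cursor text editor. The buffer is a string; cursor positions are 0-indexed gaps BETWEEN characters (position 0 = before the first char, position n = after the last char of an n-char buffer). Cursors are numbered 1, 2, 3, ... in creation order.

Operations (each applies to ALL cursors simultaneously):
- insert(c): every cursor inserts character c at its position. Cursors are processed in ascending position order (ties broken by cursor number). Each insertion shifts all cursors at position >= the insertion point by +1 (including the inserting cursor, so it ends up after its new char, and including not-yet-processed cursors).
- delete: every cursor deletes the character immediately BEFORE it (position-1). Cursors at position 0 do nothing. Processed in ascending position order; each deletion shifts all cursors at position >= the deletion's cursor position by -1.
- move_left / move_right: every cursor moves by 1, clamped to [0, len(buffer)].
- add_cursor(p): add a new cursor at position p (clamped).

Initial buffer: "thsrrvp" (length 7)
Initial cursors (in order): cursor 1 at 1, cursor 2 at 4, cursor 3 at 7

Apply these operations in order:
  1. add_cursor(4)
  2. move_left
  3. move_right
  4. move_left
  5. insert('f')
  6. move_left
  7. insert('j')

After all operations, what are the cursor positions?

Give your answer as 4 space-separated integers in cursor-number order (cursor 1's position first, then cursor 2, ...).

Answer: 1 8 13 8

Derivation:
After op 1 (add_cursor(4)): buffer="thsrrvp" (len 7), cursors c1@1 c2@4 c4@4 c3@7, authorship .......
After op 2 (move_left): buffer="thsrrvp" (len 7), cursors c1@0 c2@3 c4@3 c3@6, authorship .......
After op 3 (move_right): buffer="thsrrvp" (len 7), cursors c1@1 c2@4 c4@4 c3@7, authorship .......
After op 4 (move_left): buffer="thsrrvp" (len 7), cursors c1@0 c2@3 c4@3 c3@6, authorship .......
After op 5 (insert('f')): buffer="fthsffrrvfp" (len 11), cursors c1@1 c2@6 c4@6 c3@10, authorship 1...24...3.
After op 6 (move_left): buffer="fthsffrrvfp" (len 11), cursors c1@0 c2@5 c4@5 c3@9, authorship 1...24...3.
After op 7 (insert('j')): buffer="jfthsfjjfrrvjfp" (len 15), cursors c1@1 c2@8 c4@8 c3@13, authorship 11...2244...33.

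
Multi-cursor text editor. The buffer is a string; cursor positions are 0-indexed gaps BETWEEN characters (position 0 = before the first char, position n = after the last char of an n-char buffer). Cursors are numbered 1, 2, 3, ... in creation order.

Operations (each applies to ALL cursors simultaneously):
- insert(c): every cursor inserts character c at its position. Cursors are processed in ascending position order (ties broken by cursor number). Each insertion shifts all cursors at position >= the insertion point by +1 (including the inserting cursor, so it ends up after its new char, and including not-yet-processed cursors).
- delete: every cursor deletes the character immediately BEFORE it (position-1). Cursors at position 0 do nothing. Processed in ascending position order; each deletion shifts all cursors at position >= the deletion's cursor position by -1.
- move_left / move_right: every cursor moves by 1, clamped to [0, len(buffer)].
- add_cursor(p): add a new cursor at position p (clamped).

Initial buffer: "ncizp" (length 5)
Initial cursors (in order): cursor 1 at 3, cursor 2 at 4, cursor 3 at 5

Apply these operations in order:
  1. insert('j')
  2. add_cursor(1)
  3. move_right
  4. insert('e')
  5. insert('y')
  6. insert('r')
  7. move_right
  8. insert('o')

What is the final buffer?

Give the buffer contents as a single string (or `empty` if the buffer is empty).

After op 1 (insert('j')): buffer="ncijzjpj" (len 8), cursors c1@4 c2@6 c3@8, authorship ...1.2.3
After op 2 (add_cursor(1)): buffer="ncijzjpj" (len 8), cursors c4@1 c1@4 c2@6 c3@8, authorship ...1.2.3
After op 3 (move_right): buffer="ncijzjpj" (len 8), cursors c4@2 c1@5 c2@7 c3@8, authorship ...1.2.3
After op 4 (insert('e')): buffer="nceijzejpeje" (len 12), cursors c4@3 c1@7 c2@10 c3@12, authorship ..4.1.12.233
After op 5 (insert('y')): buffer="nceyijzeyjpeyjey" (len 16), cursors c4@4 c1@9 c2@13 c3@16, authorship ..44.1.112.22333
After op 6 (insert('r')): buffer="nceyrijzeyrjpeyrjeyr" (len 20), cursors c4@5 c1@11 c2@16 c3@20, authorship ..444.1.1112.2223333
After op 7 (move_right): buffer="nceyrijzeyrjpeyrjeyr" (len 20), cursors c4@6 c1@12 c2@17 c3@20, authorship ..444.1.1112.2223333
After op 8 (insert('o')): buffer="nceyriojzeyrjopeyrjoeyro" (len 24), cursors c4@7 c1@14 c2@20 c3@24, authorship ..444.41.11121.222323333

Answer: nceyriojzeyrjopeyrjoeyro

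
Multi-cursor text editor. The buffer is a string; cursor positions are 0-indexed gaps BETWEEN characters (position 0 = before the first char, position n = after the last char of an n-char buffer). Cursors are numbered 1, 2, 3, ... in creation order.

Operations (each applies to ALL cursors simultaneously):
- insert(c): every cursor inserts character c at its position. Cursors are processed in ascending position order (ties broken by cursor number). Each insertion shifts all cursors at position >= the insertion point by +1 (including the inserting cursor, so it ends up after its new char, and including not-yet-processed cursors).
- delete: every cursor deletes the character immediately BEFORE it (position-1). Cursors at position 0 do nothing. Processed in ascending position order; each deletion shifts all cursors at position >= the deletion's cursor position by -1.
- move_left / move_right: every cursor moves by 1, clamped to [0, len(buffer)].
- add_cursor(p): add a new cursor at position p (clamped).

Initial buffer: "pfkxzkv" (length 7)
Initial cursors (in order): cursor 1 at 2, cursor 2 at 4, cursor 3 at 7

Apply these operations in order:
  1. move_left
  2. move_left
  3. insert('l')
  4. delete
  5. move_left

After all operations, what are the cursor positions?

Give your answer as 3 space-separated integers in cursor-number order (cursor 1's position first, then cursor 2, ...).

After op 1 (move_left): buffer="pfkxzkv" (len 7), cursors c1@1 c2@3 c3@6, authorship .......
After op 2 (move_left): buffer="pfkxzkv" (len 7), cursors c1@0 c2@2 c3@5, authorship .......
After op 3 (insert('l')): buffer="lpflkxzlkv" (len 10), cursors c1@1 c2@4 c3@8, authorship 1..2...3..
After op 4 (delete): buffer="pfkxzkv" (len 7), cursors c1@0 c2@2 c3@5, authorship .......
After op 5 (move_left): buffer="pfkxzkv" (len 7), cursors c1@0 c2@1 c3@4, authorship .......

Answer: 0 1 4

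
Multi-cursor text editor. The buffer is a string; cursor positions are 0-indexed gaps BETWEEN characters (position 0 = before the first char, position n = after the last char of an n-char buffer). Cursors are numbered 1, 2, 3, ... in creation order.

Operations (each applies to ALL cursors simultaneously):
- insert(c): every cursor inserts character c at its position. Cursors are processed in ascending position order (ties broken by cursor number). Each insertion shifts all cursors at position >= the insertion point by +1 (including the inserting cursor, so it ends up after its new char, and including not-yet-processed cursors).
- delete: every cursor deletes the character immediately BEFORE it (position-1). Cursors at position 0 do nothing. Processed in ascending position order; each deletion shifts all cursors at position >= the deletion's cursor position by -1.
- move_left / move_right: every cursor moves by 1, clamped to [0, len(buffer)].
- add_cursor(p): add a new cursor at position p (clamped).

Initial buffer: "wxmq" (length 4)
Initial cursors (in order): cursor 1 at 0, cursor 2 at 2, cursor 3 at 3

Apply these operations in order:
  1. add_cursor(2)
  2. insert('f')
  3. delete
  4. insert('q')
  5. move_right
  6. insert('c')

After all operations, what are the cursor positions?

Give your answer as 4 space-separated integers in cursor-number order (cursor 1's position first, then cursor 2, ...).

Answer: 3 9 12 9

Derivation:
After op 1 (add_cursor(2)): buffer="wxmq" (len 4), cursors c1@0 c2@2 c4@2 c3@3, authorship ....
After op 2 (insert('f')): buffer="fwxffmfq" (len 8), cursors c1@1 c2@5 c4@5 c3@7, authorship 1..24.3.
After op 3 (delete): buffer="wxmq" (len 4), cursors c1@0 c2@2 c4@2 c3@3, authorship ....
After op 4 (insert('q')): buffer="qwxqqmqq" (len 8), cursors c1@1 c2@5 c4@5 c3@7, authorship 1..24.3.
After op 5 (move_right): buffer="qwxqqmqq" (len 8), cursors c1@2 c2@6 c4@6 c3@8, authorship 1..24.3.
After op 6 (insert('c')): buffer="qwcxqqmccqqc" (len 12), cursors c1@3 c2@9 c4@9 c3@12, authorship 1.1.24.243.3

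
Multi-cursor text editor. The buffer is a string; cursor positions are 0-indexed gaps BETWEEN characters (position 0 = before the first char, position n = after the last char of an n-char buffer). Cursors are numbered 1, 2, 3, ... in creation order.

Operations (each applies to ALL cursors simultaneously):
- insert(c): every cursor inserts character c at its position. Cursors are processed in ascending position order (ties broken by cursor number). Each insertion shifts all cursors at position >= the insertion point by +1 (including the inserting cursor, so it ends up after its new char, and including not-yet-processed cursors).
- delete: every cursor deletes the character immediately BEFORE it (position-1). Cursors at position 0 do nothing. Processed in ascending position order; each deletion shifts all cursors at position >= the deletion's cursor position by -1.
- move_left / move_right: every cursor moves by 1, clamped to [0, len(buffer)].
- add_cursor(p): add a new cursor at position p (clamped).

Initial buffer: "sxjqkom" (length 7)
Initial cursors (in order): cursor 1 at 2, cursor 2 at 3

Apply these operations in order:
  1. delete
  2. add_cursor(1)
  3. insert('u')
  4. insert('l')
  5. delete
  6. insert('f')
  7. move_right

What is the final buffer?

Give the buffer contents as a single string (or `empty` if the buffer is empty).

Answer: suuufffqkom

Derivation:
After op 1 (delete): buffer="sqkom" (len 5), cursors c1@1 c2@1, authorship .....
After op 2 (add_cursor(1)): buffer="sqkom" (len 5), cursors c1@1 c2@1 c3@1, authorship .....
After op 3 (insert('u')): buffer="suuuqkom" (len 8), cursors c1@4 c2@4 c3@4, authorship .123....
After op 4 (insert('l')): buffer="suuulllqkom" (len 11), cursors c1@7 c2@7 c3@7, authorship .123123....
After op 5 (delete): buffer="suuuqkom" (len 8), cursors c1@4 c2@4 c3@4, authorship .123....
After op 6 (insert('f')): buffer="suuufffqkom" (len 11), cursors c1@7 c2@7 c3@7, authorship .123123....
After op 7 (move_right): buffer="suuufffqkom" (len 11), cursors c1@8 c2@8 c3@8, authorship .123123....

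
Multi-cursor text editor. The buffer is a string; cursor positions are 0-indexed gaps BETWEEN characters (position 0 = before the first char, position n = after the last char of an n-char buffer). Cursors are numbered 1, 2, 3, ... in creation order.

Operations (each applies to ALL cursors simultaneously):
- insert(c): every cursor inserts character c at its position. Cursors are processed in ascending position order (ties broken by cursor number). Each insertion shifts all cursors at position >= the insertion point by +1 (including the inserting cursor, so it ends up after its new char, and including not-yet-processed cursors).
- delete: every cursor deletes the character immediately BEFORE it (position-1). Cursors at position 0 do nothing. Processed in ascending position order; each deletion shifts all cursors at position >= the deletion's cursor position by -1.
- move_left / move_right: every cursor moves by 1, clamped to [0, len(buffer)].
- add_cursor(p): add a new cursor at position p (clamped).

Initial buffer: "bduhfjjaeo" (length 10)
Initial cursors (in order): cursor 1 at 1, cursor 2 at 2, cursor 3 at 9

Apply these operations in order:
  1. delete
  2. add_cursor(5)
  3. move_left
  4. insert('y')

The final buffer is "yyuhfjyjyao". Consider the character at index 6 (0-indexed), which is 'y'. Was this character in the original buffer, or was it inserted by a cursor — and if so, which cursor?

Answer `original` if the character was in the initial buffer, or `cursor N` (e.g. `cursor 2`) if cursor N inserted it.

After op 1 (delete): buffer="uhfjjao" (len 7), cursors c1@0 c2@0 c3@6, authorship .......
After op 2 (add_cursor(5)): buffer="uhfjjao" (len 7), cursors c1@0 c2@0 c4@5 c3@6, authorship .......
After op 3 (move_left): buffer="uhfjjao" (len 7), cursors c1@0 c2@0 c4@4 c3@5, authorship .......
After op 4 (insert('y')): buffer="yyuhfjyjyao" (len 11), cursors c1@2 c2@2 c4@7 c3@9, authorship 12....4.3..
Authorship (.=original, N=cursor N): 1 2 . . . . 4 . 3 . .
Index 6: author = 4

Answer: cursor 4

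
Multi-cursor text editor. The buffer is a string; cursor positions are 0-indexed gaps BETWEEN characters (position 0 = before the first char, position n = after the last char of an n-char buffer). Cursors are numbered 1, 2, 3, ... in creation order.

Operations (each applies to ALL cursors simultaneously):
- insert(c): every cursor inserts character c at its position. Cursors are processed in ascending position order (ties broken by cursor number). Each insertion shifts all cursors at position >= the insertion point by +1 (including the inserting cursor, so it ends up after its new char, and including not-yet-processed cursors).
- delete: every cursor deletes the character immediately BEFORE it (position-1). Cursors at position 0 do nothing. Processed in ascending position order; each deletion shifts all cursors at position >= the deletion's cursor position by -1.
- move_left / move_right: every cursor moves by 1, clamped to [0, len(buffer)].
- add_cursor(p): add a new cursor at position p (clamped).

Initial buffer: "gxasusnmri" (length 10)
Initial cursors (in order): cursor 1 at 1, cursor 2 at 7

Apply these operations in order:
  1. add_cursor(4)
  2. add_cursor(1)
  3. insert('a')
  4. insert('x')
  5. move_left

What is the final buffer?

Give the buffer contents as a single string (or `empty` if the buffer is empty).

After op 1 (add_cursor(4)): buffer="gxasusnmri" (len 10), cursors c1@1 c3@4 c2@7, authorship ..........
After op 2 (add_cursor(1)): buffer="gxasusnmri" (len 10), cursors c1@1 c4@1 c3@4 c2@7, authorship ..........
After op 3 (insert('a')): buffer="gaaxasausnamri" (len 14), cursors c1@3 c4@3 c3@7 c2@11, authorship .14...3...2...
After op 4 (insert('x')): buffer="gaaxxxasaxusnaxmri" (len 18), cursors c1@5 c4@5 c3@10 c2@15, authorship .1414...33...22...
After op 5 (move_left): buffer="gaaxxxasaxusnaxmri" (len 18), cursors c1@4 c4@4 c3@9 c2@14, authorship .1414...33...22...

Answer: gaaxxxasaxusnaxmri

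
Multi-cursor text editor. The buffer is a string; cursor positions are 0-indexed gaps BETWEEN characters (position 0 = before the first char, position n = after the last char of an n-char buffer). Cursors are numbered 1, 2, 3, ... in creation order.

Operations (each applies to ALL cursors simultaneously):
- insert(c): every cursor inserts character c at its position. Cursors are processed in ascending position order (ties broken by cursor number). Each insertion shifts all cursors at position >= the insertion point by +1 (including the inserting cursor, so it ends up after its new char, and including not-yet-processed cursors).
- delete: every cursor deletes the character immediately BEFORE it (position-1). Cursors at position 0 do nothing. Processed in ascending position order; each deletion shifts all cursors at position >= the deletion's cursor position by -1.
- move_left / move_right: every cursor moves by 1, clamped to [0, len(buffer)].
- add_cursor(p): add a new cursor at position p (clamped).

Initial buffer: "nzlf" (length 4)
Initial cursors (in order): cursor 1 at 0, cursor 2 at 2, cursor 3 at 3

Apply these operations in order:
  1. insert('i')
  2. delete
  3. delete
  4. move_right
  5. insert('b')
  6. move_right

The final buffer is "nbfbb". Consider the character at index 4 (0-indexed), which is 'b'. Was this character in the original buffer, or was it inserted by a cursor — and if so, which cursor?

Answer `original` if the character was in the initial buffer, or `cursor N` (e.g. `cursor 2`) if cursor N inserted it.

Answer: cursor 3

Derivation:
After op 1 (insert('i')): buffer="inzilif" (len 7), cursors c1@1 c2@4 c3@6, authorship 1..2.3.
After op 2 (delete): buffer="nzlf" (len 4), cursors c1@0 c2@2 c3@3, authorship ....
After op 3 (delete): buffer="nf" (len 2), cursors c1@0 c2@1 c3@1, authorship ..
After op 4 (move_right): buffer="nf" (len 2), cursors c1@1 c2@2 c3@2, authorship ..
After op 5 (insert('b')): buffer="nbfbb" (len 5), cursors c1@2 c2@5 c3@5, authorship .1.23
After op 6 (move_right): buffer="nbfbb" (len 5), cursors c1@3 c2@5 c3@5, authorship .1.23
Authorship (.=original, N=cursor N): . 1 . 2 3
Index 4: author = 3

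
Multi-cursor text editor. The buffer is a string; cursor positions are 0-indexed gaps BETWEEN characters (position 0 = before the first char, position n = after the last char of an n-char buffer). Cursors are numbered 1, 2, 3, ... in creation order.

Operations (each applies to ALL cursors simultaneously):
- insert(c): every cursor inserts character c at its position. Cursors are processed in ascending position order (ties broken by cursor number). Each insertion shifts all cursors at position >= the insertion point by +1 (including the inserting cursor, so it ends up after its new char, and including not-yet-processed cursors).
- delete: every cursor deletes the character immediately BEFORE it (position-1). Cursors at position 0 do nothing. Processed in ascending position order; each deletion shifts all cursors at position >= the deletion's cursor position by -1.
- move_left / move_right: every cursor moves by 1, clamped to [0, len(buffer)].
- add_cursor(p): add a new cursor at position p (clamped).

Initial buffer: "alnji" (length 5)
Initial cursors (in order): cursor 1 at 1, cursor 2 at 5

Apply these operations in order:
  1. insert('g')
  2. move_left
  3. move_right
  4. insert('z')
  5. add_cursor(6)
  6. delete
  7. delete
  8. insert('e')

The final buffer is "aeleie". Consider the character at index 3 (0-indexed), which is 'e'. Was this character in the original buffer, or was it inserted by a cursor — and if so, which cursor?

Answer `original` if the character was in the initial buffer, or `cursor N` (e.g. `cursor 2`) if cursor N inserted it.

After op 1 (insert('g')): buffer="aglnjig" (len 7), cursors c1@2 c2@7, authorship .1....2
After op 2 (move_left): buffer="aglnjig" (len 7), cursors c1@1 c2@6, authorship .1....2
After op 3 (move_right): buffer="aglnjig" (len 7), cursors c1@2 c2@7, authorship .1....2
After op 4 (insert('z')): buffer="agzlnjigz" (len 9), cursors c1@3 c2@9, authorship .11....22
After op 5 (add_cursor(6)): buffer="agzlnjigz" (len 9), cursors c1@3 c3@6 c2@9, authorship .11....22
After op 6 (delete): buffer="aglnig" (len 6), cursors c1@2 c3@4 c2@6, authorship .1...2
After op 7 (delete): buffer="ali" (len 3), cursors c1@1 c3@2 c2@3, authorship ...
After op 8 (insert('e')): buffer="aeleie" (len 6), cursors c1@2 c3@4 c2@6, authorship .1.3.2
Authorship (.=original, N=cursor N): . 1 . 3 . 2
Index 3: author = 3

Answer: cursor 3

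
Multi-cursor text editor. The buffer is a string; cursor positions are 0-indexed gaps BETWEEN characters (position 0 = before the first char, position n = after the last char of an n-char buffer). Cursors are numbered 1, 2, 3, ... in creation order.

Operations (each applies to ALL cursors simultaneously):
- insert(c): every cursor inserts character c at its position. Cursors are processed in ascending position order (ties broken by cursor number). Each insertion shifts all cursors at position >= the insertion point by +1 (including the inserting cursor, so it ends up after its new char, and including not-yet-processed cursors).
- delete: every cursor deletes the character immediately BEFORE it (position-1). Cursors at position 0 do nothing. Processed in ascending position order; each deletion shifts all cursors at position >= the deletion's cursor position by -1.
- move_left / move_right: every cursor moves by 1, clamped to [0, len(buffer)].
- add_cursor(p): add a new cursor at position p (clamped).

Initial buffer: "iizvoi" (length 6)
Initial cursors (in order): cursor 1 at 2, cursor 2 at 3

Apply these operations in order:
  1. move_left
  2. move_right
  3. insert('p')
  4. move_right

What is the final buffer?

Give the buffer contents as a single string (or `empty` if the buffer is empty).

After op 1 (move_left): buffer="iizvoi" (len 6), cursors c1@1 c2@2, authorship ......
After op 2 (move_right): buffer="iizvoi" (len 6), cursors c1@2 c2@3, authorship ......
After op 3 (insert('p')): buffer="iipzpvoi" (len 8), cursors c1@3 c2@5, authorship ..1.2...
After op 4 (move_right): buffer="iipzpvoi" (len 8), cursors c1@4 c2@6, authorship ..1.2...

Answer: iipzpvoi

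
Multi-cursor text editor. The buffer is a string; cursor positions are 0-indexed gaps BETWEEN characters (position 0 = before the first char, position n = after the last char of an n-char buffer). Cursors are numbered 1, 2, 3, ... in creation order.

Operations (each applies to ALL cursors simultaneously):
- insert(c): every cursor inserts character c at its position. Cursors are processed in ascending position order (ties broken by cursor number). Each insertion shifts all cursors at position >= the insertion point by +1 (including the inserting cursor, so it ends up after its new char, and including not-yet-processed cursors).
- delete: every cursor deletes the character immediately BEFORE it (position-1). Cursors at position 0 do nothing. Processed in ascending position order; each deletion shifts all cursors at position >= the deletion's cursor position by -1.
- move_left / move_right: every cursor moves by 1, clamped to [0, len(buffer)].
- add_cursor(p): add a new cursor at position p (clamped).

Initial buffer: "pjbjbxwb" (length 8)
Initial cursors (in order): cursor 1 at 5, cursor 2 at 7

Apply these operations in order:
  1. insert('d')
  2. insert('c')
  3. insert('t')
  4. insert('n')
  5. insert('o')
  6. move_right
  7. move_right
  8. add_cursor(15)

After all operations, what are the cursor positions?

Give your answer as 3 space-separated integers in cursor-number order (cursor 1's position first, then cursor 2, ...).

Answer: 12 18 15

Derivation:
After op 1 (insert('d')): buffer="pjbjbdxwdb" (len 10), cursors c1@6 c2@9, authorship .....1..2.
After op 2 (insert('c')): buffer="pjbjbdcxwdcb" (len 12), cursors c1@7 c2@11, authorship .....11..22.
After op 3 (insert('t')): buffer="pjbjbdctxwdctb" (len 14), cursors c1@8 c2@13, authorship .....111..222.
After op 4 (insert('n')): buffer="pjbjbdctnxwdctnb" (len 16), cursors c1@9 c2@15, authorship .....1111..2222.
After op 5 (insert('o')): buffer="pjbjbdctnoxwdctnob" (len 18), cursors c1@10 c2@17, authorship .....11111..22222.
After op 6 (move_right): buffer="pjbjbdctnoxwdctnob" (len 18), cursors c1@11 c2@18, authorship .....11111..22222.
After op 7 (move_right): buffer="pjbjbdctnoxwdctnob" (len 18), cursors c1@12 c2@18, authorship .....11111..22222.
After op 8 (add_cursor(15)): buffer="pjbjbdctnoxwdctnob" (len 18), cursors c1@12 c3@15 c2@18, authorship .....11111..22222.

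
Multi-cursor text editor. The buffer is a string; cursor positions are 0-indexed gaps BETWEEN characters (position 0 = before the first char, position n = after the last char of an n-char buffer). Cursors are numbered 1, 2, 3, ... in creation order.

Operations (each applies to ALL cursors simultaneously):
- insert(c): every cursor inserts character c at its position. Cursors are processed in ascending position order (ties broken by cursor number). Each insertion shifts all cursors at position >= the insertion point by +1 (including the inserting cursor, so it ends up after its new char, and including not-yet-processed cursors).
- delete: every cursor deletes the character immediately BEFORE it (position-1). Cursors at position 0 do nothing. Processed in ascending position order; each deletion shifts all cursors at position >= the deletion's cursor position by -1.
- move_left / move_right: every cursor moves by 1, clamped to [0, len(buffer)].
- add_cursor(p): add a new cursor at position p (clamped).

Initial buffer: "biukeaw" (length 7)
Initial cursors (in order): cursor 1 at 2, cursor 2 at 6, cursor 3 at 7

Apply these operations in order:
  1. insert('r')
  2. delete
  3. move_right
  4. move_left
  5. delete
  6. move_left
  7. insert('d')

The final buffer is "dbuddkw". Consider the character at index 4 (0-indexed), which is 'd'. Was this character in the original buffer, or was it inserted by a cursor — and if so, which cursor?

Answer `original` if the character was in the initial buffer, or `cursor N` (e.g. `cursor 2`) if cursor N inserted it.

After op 1 (insert('r')): buffer="birukearwr" (len 10), cursors c1@3 c2@8 c3@10, authorship ..1....2.3
After op 2 (delete): buffer="biukeaw" (len 7), cursors c1@2 c2@6 c3@7, authorship .......
After op 3 (move_right): buffer="biukeaw" (len 7), cursors c1@3 c2@7 c3@7, authorship .......
After op 4 (move_left): buffer="biukeaw" (len 7), cursors c1@2 c2@6 c3@6, authorship .......
After op 5 (delete): buffer="bukw" (len 4), cursors c1@1 c2@3 c3@3, authorship ....
After op 6 (move_left): buffer="bukw" (len 4), cursors c1@0 c2@2 c3@2, authorship ....
After op 7 (insert('d')): buffer="dbuddkw" (len 7), cursors c1@1 c2@5 c3@5, authorship 1..23..
Authorship (.=original, N=cursor N): 1 . . 2 3 . .
Index 4: author = 3

Answer: cursor 3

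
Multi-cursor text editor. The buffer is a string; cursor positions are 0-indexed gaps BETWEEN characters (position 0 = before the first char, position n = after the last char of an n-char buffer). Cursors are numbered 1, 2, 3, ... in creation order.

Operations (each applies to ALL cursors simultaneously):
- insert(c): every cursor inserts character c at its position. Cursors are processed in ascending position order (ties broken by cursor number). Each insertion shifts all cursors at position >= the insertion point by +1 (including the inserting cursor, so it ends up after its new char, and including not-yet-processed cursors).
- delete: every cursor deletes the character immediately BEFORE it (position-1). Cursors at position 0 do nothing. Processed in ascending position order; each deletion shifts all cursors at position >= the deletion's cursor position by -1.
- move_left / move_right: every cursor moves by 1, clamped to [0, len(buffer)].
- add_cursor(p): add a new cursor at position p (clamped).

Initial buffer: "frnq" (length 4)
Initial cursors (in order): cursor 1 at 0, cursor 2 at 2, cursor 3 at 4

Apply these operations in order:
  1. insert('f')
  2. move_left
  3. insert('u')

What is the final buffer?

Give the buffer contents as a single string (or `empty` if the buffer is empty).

After op 1 (insert('f')): buffer="ffrfnqf" (len 7), cursors c1@1 c2@4 c3@7, authorship 1..2..3
After op 2 (move_left): buffer="ffrfnqf" (len 7), cursors c1@0 c2@3 c3@6, authorship 1..2..3
After op 3 (insert('u')): buffer="uffrufnquf" (len 10), cursors c1@1 c2@5 c3@9, authorship 11..22..33

Answer: uffrufnquf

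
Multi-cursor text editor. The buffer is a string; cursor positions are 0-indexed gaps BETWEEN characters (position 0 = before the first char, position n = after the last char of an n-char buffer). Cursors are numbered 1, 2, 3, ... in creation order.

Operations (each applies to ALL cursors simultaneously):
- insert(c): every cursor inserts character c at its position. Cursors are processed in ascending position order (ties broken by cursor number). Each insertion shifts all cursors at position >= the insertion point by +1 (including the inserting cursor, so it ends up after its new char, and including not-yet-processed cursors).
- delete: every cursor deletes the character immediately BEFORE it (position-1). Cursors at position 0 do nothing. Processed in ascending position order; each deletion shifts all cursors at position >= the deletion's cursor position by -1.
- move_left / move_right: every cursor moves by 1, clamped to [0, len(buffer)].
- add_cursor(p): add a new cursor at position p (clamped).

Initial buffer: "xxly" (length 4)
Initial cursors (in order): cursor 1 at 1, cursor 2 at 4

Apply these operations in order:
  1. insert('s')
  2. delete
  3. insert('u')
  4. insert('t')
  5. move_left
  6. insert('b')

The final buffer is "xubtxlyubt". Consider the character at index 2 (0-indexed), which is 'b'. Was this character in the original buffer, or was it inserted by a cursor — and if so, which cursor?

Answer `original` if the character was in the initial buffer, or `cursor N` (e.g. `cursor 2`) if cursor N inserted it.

Answer: cursor 1

Derivation:
After op 1 (insert('s')): buffer="xsxlys" (len 6), cursors c1@2 c2@6, authorship .1...2
After op 2 (delete): buffer="xxly" (len 4), cursors c1@1 c2@4, authorship ....
After op 3 (insert('u')): buffer="xuxlyu" (len 6), cursors c1@2 c2@6, authorship .1...2
After op 4 (insert('t')): buffer="xutxlyut" (len 8), cursors c1@3 c2@8, authorship .11...22
After op 5 (move_left): buffer="xutxlyut" (len 8), cursors c1@2 c2@7, authorship .11...22
After op 6 (insert('b')): buffer="xubtxlyubt" (len 10), cursors c1@3 c2@9, authorship .111...222
Authorship (.=original, N=cursor N): . 1 1 1 . . . 2 2 2
Index 2: author = 1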